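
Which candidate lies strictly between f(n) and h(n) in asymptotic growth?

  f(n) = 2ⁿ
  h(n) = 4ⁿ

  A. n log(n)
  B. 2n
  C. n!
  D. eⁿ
D

We need g(n) with 2ⁿ = o(g(n)) and g(n) = o(4ⁿ), i.e. O(2ⁿ) ≺ g ≺ O(4ⁿ).
Check each option:
  A. n log(n) — O(n log n) does not grow strictly faster than f(n)
  B. 2n — O(n) does not grow strictly faster than f(n)
  C. n! — O(n!) does not grow strictly slower than h(n)
  D. eⁿ — O(eⁿ) is strictly between O(2ⁿ) and O(4ⁿ) ✓

Only option D (eⁿ) lies strictly between.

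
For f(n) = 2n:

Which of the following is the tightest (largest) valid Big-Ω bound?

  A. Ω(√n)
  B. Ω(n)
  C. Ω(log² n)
B

f(n) = 2n is Ω(n).
All listed options are valid Big-Ω bounds (lower bounds),
but Ω(n) is the tightest (largest valid bound).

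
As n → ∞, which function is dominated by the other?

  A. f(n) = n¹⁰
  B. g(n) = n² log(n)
B

f(n) = n¹⁰ is O(n¹⁰), while g(n) = n² log(n) is O(n² log n).
Since O(n² log n) grows slower than O(n¹⁰), g(n) is dominated.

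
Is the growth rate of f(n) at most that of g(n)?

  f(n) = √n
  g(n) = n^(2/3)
True

f(n) = √n is O(√n), and g(n) = n^(2/3) is O(n^(2/3)).
Since O(√n) ⊆ O(n^(2/3)) (f grows no faster than g), f(n) = O(g(n)) is true.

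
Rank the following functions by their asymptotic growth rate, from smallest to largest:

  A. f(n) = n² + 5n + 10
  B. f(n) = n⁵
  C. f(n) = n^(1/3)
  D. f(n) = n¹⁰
C < A < B < D

Comparing growth rates:
C = n^(1/3) is O(n^(1/3))
A = n² + 5n + 10 is O(n²)
B = n⁵ is O(n⁵)
D = n¹⁰ is O(n¹⁰)

Therefore, the order from slowest to fastest is: C < A < B < D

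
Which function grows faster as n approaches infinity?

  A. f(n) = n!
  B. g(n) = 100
A

f(n) = n! is O(n!), while g(n) = 100 is O(1).
Since O(n!) grows faster than O(1), f(n) dominates.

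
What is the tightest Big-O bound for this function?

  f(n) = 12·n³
O(n³)

The dominant term in 12·n³ is 12·n³, which is Θ(n³).
Constants are absorbed, so the tightest bound is O(n³).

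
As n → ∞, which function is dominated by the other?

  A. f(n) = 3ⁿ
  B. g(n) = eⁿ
B

f(n) = 3ⁿ is O(3ⁿ), while g(n) = eⁿ is O(eⁿ).
Since O(eⁿ) grows slower than O(3ⁿ), g(n) is dominated.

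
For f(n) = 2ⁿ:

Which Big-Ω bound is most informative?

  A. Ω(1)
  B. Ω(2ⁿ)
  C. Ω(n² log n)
B

f(n) = 2ⁿ is Ω(2ⁿ).
All listed options are valid Big-Ω bounds (lower bounds),
but Ω(2ⁿ) is the tightest (largest valid bound).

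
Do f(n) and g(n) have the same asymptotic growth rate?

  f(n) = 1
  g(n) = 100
True

f(n) = 1 and g(n) = 100 are both O(1).
Since they have the same asymptotic growth rate, f(n) = Θ(g(n)) is true.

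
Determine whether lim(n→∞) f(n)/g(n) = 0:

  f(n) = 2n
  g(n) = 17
False

f(n) = 2n is O(n), and g(n) = 17 is O(1).
Since O(n) grows faster than or equal to O(1), f(n) = o(g(n)) is false.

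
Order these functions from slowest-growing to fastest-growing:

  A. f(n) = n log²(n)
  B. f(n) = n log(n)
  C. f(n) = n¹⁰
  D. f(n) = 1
D < B < A < C

Comparing growth rates:
D = 1 is O(1)
B = n log(n) is O(n log n)
A = n log²(n) is O(n log² n)
C = n¹⁰ is O(n¹⁰)

Therefore, the order from slowest to fastest is: D < B < A < C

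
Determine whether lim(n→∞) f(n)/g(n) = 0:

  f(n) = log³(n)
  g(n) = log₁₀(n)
False

f(n) = log³(n) is O(log³ n), and g(n) = log₁₀(n) is O(log n).
Since O(log³ n) grows faster than or equal to O(log n), f(n) = o(g(n)) is false.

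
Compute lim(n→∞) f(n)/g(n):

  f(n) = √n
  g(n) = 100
∞

Since √n (O(√n)) grows faster than 100 (O(1)),
the ratio f(n)/g(n) → ∞ as n → ∞.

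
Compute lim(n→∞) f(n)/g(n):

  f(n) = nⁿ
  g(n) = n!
∞

Since nⁿ (O(nⁿ)) grows faster than n! (O(n!)),
the ratio f(n)/g(n) → ∞ as n → ∞.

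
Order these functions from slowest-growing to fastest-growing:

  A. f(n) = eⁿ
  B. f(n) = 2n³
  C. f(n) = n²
C < B < A

Comparing growth rates:
C = n² is O(n²)
B = 2n³ is O(n³)
A = eⁿ is O(eⁿ)

Therefore, the order from slowest to fastest is: C < B < A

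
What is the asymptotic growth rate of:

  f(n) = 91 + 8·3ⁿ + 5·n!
Θ(n!)

Order the terms by growth rate: 91 ≺ 8·3ⁿ ≺ 5·n!.
The fastest-growing term 5·n! dominates as n → ∞; dropping its constant factor gives Θ(n!).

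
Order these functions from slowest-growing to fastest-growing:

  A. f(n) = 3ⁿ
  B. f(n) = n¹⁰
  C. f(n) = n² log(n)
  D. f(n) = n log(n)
D < C < B < A

Comparing growth rates:
D = n log(n) is O(n log n)
C = n² log(n) is O(n² log n)
B = n¹⁰ is O(n¹⁰)
A = 3ⁿ is O(3ⁿ)

Therefore, the order from slowest to fastest is: D < C < B < A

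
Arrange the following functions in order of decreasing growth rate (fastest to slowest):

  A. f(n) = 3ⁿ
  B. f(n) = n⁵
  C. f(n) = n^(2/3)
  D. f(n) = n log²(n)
A > B > D > C

Comparing growth rates:
A = 3ⁿ is O(3ⁿ)
B = n⁵ is O(n⁵)
D = n log²(n) is O(n log² n)
C = n^(2/3) is O(n^(2/3))

Therefore, the order from fastest to slowest is: A > B > D > C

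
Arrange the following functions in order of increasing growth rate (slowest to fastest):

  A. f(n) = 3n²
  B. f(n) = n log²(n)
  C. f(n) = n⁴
B < A < C

Comparing growth rates:
B = n log²(n) is O(n log² n)
A = 3n² is O(n²)
C = n⁴ is O(n⁴)

Therefore, the order from slowest to fastest is: B < A < C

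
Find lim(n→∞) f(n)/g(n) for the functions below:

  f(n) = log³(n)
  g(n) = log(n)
∞

Since log³(n) (O(log³ n)) grows faster than log(n) (O(log n)),
the ratio f(n)/g(n) → ∞ as n → ∞.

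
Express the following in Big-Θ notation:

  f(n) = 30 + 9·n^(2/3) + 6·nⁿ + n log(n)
Θ(nⁿ)

Order the terms by growth rate: 30 ≺ 9·n^(2/3) ≺ n log(n) ≺ 6·nⁿ.
The fastest-growing term 6·nⁿ dominates as n → ∞; dropping its constant factor gives Θ(nⁿ).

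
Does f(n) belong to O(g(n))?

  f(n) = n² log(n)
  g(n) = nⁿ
True

f(n) = n² log(n) is O(n² log n), and g(n) = nⁿ is O(nⁿ).
Since O(n² log n) ⊆ O(nⁿ) (f grows no faster than g), f(n) = O(g(n)) is true.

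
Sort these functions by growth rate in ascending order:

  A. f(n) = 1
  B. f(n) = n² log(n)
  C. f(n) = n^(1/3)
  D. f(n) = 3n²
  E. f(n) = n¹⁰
A < C < D < B < E

Comparing growth rates:
A = 1 is O(1)
C = n^(1/3) is O(n^(1/3))
D = 3n² is O(n²)
B = n² log(n) is O(n² log n)
E = n¹⁰ is O(n¹⁰)

Therefore, the order from slowest to fastest is: A < C < D < B < E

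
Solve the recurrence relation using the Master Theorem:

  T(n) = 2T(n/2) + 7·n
Θ(n log n)

Master Theorem: a = 2, b = 2, f(n) = 7·n.
Compute the critical exponent d = log₂(2) = 1.
Compare f(n) = Θ(n) against n^d:
  k = 1 = d, so f(n) = Θ(n^d) — Case 2.
  Work is balanced across levels: T(n) = Θ(n^d log n) = Θ(n log n).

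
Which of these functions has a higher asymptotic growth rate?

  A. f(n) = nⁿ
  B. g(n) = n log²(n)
A

f(n) = nⁿ is O(nⁿ), while g(n) = n log²(n) is O(n log² n).
Since O(nⁿ) grows faster than O(n log² n), f(n) dominates.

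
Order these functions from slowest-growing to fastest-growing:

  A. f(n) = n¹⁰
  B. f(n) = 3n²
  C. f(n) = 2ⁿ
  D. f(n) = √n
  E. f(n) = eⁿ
D < B < A < C < E

Comparing growth rates:
D = √n is O(√n)
B = 3n² is O(n²)
A = n¹⁰ is O(n¹⁰)
C = 2ⁿ is O(2ⁿ)
E = eⁿ is O(eⁿ)

Therefore, the order from slowest to fastest is: D < B < A < C < E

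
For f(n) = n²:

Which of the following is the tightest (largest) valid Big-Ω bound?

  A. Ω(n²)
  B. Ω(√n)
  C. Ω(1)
A

f(n) = n² is Ω(n²).
All listed options are valid Big-Ω bounds (lower bounds),
but Ω(n²) is the tightest (largest valid bound).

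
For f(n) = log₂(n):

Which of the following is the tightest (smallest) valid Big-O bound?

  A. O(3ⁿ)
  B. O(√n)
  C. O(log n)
C

f(n) = log₂(n) is O(log n).
All listed options are valid Big-O bounds (upper bounds),
but O(log n) is the tightest (smallest valid bound).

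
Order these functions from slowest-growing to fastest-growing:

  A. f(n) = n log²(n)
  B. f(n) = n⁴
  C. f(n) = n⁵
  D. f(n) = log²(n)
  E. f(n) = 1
E < D < A < B < C

Comparing growth rates:
E = 1 is O(1)
D = log²(n) is O(log² n)
A = n log²(n) is O(n log² n)
B = n⁴ is O(n⁴)
C = n⁵ is O(n⁵)

Therefore, the order from slowest to fastest is: E < D < A < B < C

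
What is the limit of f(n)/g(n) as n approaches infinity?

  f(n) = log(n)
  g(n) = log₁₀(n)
log(10)

Since log(n) and log₁₀(n) have the same growth rate (O(log n)),
the ratio converges to a constant: log(10).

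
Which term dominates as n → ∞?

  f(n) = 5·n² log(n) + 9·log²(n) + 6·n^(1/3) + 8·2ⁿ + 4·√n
8·2ⁿ

Looking at each term:
  - 5·n² log(n) is O(n² log n)
  - 9·log²(n) is O(log² n)
  - 6·n^(1/3) is O(n^(1/3))
  - 8·2ⁿ is O(2ⁿ)
  - 4·√n is O(√n)

The term 8·2ⁿ (O(2ⁿ)) grows fastest and dominates all others.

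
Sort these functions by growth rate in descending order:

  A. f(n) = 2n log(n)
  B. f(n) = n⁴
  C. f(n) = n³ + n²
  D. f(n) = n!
D > B > C > A

Comparing growth rates:
D = n! is O(n!)
B = n⁴ is O(n⁴)
C = n³ + n² is O(n³)
A = 2n log(n) is O(n log n)

Therefore, the order from fastest to slowest is: D > B > C > A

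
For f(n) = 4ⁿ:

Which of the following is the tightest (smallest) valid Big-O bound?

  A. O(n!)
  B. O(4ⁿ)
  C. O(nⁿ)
B

f(n) = 4ⁿ is O(4ⁿ).
All listed options are valid Big-O bounds (upper bounds),
but O(4ⁿ) is the tightest (smallest valid bound).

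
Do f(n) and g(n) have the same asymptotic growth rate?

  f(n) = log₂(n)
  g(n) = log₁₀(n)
True

f(n) = log₂(n) and g(n) = log₁₀(n) are both O(log n).
Since they have the same asymptotic growth rate, f(n) = Θ(g(n)) is true.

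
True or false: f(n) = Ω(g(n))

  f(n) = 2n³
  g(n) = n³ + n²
True

f(n) = 2n³ and g(n) = n³ + n² are both O(n³).
Big-Ω permits equal growth rates (f ≥ c·g for some c > 0), so f(n) = Ω(g(n)) is true.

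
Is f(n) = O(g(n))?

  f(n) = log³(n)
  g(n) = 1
False

f(n) = log³(n) is O(log³ n), and g(n) = 1 is O(1).
Since O(log³ n) grows faster than O(1), f(n) = O(g(n)) is false.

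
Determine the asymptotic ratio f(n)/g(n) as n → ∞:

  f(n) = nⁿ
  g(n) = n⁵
∞

Since nⁿ (O(nⁿ)) grows faster than n⁵ (O(n⁵)),
the ratio f(n)/g(n) → ∞ as n → ∞.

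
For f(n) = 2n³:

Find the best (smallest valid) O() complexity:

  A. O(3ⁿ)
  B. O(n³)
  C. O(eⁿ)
B

f(n) = 2n³ is O(n³).
All listed options are valid Big-O bounds (upper bounds),
but O(n³) is the tightest (smallest valid bound).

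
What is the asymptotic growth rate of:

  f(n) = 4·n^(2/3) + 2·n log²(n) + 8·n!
Θ(n!)

Order the terms by growth rate: 4·n^(2/3) ≺ 2·n log²(n) ≺ 8·n!.
The fastest-growing term 8·n! dominates as n → ∞; dropping its constant factor gives Θ(n!).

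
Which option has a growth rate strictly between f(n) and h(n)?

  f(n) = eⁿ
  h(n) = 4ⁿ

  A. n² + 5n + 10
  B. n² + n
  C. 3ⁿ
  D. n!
C

We need g(n) with eⁿ = o(g(n)) and g(n) = o(4ⁿ), i.e. O(eⁿ) ≺ g ≺ O(4ⁿ).
Check each option:
  A. n² + 5n + 10 — O(n²) does not grow strictly faster than f(n)
  B. n² + n — O(n²) does not grow strictly faster than f(n)
  C. 3ⁿ — O(3ⁿ) is strictly between O(eⁿ) and O(4ⁿ) ✓
  D. n! — O(n!) does not grow strictly slower than h(n)

Only option C (3ⁿ) lies strictly between.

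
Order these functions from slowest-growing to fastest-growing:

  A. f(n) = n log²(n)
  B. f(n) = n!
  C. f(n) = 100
C < A < B

Comparing growth rates:
C = 100 is O(1)
A = n log²(n) is O(n log² n)
B = n! is O(n!)

Therefore, the order from slowest to fastest is: C < A < B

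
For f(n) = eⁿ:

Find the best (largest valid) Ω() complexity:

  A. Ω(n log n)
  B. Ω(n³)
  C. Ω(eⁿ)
C

f(n) = eⁿ is Ω(eⁿ).
All listed options are valid Big-Ω bounds (lower bounds),
but Ω(eⁿ) is the tightest (largest valid bound).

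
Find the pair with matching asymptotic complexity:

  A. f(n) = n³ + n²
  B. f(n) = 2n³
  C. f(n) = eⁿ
A and B

Examining each function:
  A. n³ + n² is O(n³)
  B. 2n³ is O(n³)
  C. eⁿ is O(eⁿ)

Functions A and B both have the same complexity class.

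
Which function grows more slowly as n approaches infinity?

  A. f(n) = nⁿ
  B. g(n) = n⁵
B

f(n) = nⁿ is O(nⁿ), while g(n) = n⁵ is O(n⁵).
Since O(n⁵) grows slower than O(nⁿ), g(n) is dominated.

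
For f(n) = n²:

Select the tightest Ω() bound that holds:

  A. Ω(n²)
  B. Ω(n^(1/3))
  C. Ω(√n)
A

f(n) = n² is Ω(n²).
All listed options are valid Big-Ω bounds (lower bounds),
but Ω(n²) is the tightest (largest valid bound).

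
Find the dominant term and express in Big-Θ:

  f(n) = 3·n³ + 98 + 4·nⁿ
Θ(nⁿ)

Order the terms by growth rate: 98 ≺ 3·n³ ≺ 4·nⁿ.
The fastest-growing term 4·nⁿ dominates as n → ∞; dropping its constant factor gives Θ(nⁿ).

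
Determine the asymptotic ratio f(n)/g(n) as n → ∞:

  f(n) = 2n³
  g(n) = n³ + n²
2

Since 2n³ and n³ + n² have the same growth rate (O(n³)),
the ratio converges to a constant: 2.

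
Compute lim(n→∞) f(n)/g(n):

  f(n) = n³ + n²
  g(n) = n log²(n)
∞

Since n³ + n² (O(n³)) grows faster than n log²(n) (O(n log² n)),
the ratio f(n)/g(n) → ∞ as n → ∞.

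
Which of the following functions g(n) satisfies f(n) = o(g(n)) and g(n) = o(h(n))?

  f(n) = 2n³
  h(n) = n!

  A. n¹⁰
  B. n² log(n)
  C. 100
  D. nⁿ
A

We need g(n) with 2n³ = o(g(n)) and g(n) = o(n!), i.e. O(n³) ≺ g ≺ O(n!).
Check each option:
  A. n¹⁰ — O(n¹⁰) is strictly between O(n³) and O(n!) ✓
  B. n² log(n) — O(n² log n) does not grow strictly faster than f(n)
  C. 100 — O(1) does not grow strictly faster than f(n)
  D. nⁿ — O(nⁿ) does not grow strictly slower than h(n)

Only option A (n¹⁰) lies strictly between.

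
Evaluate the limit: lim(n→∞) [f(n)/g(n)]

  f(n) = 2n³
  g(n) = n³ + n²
2

Since 2n³ and n³ + n² have the same growth rate (O(n³)),
the ratio converges to a constant: 2.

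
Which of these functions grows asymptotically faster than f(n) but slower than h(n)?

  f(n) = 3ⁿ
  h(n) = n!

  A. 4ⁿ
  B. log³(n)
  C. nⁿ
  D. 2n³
A

We need g(n) with 3ⁿ = o(g(n)) and g(n) = o(n!), i.e. O(3ⁿ) ≺ g ≺ O(n!).
Check each option:
  A. 4ⁿ — O(4ⁿ) is strictly between O(3ⁿ) and O(n!) ✓
  B. log³(n) — O(log³ n) does not grow strictly faster than f(n)
  C. nⁿ — O(nⁿ) does not grow strictly slower than h(n)
  D. 2n³ — O(n³) does not grow strictly faster than f(n)

Only option A (4ⁿ) lies strictly between.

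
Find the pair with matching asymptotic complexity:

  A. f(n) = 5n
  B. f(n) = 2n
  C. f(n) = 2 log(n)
A and B

Examining each function:
  A. 5n is O(n)
  B. 2n is O(n)
  C. 2 log(n) is O(log n)

Functions A and B both have the same complexity class.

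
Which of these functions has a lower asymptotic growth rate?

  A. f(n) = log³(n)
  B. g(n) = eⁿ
A

f(n) = log³(n) is O(log³ n), while g(n) = eⁿ is O(eⁿ).
Since O(log³ n) grows slower than O(eⁿ), f(n) is dominated.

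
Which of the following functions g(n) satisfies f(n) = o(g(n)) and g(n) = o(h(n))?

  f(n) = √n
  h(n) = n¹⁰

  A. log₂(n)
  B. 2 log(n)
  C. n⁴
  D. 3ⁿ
C

We need g(n) with √n = o(g(n)) and g(n) = o(n¹⁰), i.e. O(√n) ≺ g ≺ O(n¹⁰).
Check each option:
  A. log₂(n) — O(log n) does not grow strictly faster than f(n)
  B. 2 log(n) — O(log n) does not grow strictly faster than f(n)
  C. n⁴ — O(n⁴) is strictly between O(√n) and O(n¹⁰) ✓
  D. 3ⁿ — O(3ⁿ) does not grow strictly slower than h(n)

Only option C (n⁴) lies strictly between.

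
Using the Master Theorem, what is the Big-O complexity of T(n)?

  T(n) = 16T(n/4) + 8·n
Θ(n²)

Master Theorem: a = 16, b = 4, f(n) = 8·n.
Compute the critical exponent d = log₄(16) = 2.
Compare f(n) = Θ(n) against n^d:
  k = 1 < d = 2, so f(n) = O(n^(d-ε)) — Case 1.
  The recursion cost dominates: T(n) = Θ(n^d) = Θ(n²).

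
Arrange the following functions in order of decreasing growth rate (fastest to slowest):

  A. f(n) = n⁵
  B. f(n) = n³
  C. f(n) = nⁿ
C > A > B

Comparing growth rates:
C = nⁿ is O(nⁿ)
A = n⁵ is O(n⁵)
B = n³ is O(n³)

Therefore, the order from fastest to slowest is: C > A > B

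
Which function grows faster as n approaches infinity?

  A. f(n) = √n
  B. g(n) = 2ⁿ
B

f(n) = √n is O(√n), while g(n) = 2ⁿ is O(2ⁿ).
Since O(2ⁿ) grows faster than O(√n), g(n) dominates.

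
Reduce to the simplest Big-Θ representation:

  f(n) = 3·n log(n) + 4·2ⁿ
Θ(2ⁿ)

Order the terms by growth rate: 3·n log(n) ≺ 4·2ⁿ.
The fastest-growing term 4·2ⁿ dominates as n → ∞; dropping its constant factor gives Θ(2ⁿ).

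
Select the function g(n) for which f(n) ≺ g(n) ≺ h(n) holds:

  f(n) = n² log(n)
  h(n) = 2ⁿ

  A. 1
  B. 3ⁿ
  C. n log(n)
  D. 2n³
D

We need g(n) with n² log(n) = o(g(n)) and g(n) = o(2ⁿ), i.e. O(n² log n) ≺ g ≺ O(2ⁿ).
Check each option:
  A. 1 — O(1) does not grow strictly faster than f(n)
  B. 3ⁿ — O(3ⁿ) does not grow strictly slower than h(n)
  C. n log(n) — O(n log n) does not grow strictly faster than f(n)
  D. 2n³ — O(n³) is strictly between O(n² log n) and O(2ⁿ) ✓

Only option D (2n³) lies strictly between.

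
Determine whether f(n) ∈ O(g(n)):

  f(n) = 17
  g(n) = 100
True

f(n) = 17 and g(n) = 100 are both O(1).
Big-O permits equal growth rates (f ≤ c·g for some c), so f(n) = O(g(n)) is true.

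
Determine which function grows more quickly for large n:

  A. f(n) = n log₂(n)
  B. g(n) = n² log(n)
B

f(n) = n log₂(n) is O(n log n), while g(n) = n² log(n) is O(n² log n).
Since O(n² log n) grows faster than O(n log n), g(n) dominates.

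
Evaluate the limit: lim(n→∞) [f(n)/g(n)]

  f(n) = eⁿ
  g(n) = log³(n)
∞

Since eⁿ (O(eⁿ)) grows faster than log³(n) (O(log³ n)),
the ratio f(n)/g(n) → ∞ as n → ∞.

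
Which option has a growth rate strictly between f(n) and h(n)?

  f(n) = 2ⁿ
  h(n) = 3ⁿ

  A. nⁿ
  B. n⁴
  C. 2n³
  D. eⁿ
D

We need g(n) with 2ⁿ = o(g(n)) and g(n) = o(3ⁿ), i.e. O(2ⁿ) ≺ g ≺ O(3ⁿ).
Check each option:
  A. nⁿ — O(nⁿ) does not grow strictly slower than h(n)
  B. n⁴ — O(n⁴) does not grow strictly faster than f(n)
  C. 2n³ — O(n³) does not grow strictly faster than f(n)
  D. eⁿ — O(eⁿ) is strictly between O(2ⁿ) and O(3ⁿ) ✓

Only option D (eⁿ) lies strictly between.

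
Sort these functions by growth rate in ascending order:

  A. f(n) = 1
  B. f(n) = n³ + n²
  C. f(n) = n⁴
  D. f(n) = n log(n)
A < D < B < C

Comparing growth rates:
A = 1 is O(1)
D = n log(n) is O(n log n)
B = n³ + n² is O(n³)
C = n⁴ is O(n⁴)

Therefore, the order from slowest to fastest is: A < D < B < C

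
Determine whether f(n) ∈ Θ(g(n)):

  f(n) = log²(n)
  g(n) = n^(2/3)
False

f(n) = log²(n) is O(log² n), and g(n) = n^(2/3) is O(n^(2/3)).
Since they have different growth rates, f(n) = Θ(g(n)) is false.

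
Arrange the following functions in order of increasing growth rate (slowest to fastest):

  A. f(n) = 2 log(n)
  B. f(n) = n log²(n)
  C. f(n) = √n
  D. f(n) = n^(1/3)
A < D < C < B

Comparing growth rates:
A = 2 log(n) is O(log n)
D = n^(1/3) is O(n^(1/3))
C = √n is O(√n)
B = n log²(n) is O(n log² n)

Therefore, the order from slowest to fastest is: A < D < C < B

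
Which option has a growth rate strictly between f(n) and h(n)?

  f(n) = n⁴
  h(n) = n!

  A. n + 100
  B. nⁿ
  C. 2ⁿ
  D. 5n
C

We need g(n) with n⁴ = o(g(n)) and g(n) = o(n!), i.e. O(n⁴) ≺ g ≺ O(n!).
Check each option:
  A. n + 100 — O(n) does not grow strictly faster than f(n)
  B. nⁿ — O(nⁿ) does not grow strictly slower than h(n)
  C. 2ⁿ — O(2ⁿ) is strictly between O(n⁴) and O(n!) ✓
  D. 5n — O(n) does not grow strictly faster than f(n)

Only option C (2ⁿ) lies strictly between.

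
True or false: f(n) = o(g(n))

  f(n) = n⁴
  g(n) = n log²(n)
False

f(n) = n⁴ is O(n⁴), and g(n) = n log²(n) is O(n log² n).
Since O(n⁴) grows faster than or equal to O(n log² n), f(n) = o(g(n)) is false.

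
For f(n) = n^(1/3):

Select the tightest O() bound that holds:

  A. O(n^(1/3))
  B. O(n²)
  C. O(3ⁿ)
A

f(n) = n^(1/3) is O(n^(1/3)).
All listed options are valid Big-O bounds (upper bounds),
but O(n^(1/3)) is the tightest (smallest valid bound).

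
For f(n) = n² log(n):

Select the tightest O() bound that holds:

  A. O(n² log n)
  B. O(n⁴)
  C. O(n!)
A

f(n) = n² log(n) is O(n² log n).
All listed options are valid Big-O bounds (upper bounds),
but O(n² log n) is the tightest (smallest valid bound).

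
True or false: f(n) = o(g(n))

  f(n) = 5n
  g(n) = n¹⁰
True

f(n) = 5n is O(n), and g(n) = n¹⁰ is O(n¹⁰).
Since O(n) grows strictly slower than O(n¹⁰), f(n) = o(g(n)) is true.
This means lim(n→∞) f(n)/g(n) = 0.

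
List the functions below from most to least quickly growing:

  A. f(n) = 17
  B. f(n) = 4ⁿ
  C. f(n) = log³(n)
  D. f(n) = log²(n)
B > C > D > A

Comparing growth rates:
B = 4ⁿ is O(4ⁿ)
C = log³(n) is O(log³ n)
D = log²(n) is O(log² n)
A = 17 is O(1)

Therefore, the order from fastest to slowest is: B > C > D > A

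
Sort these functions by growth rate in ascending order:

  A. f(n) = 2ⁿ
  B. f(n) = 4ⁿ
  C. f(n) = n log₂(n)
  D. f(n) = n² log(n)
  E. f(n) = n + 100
E < C < D < A < B

Comparing growth rates:
E = n + 100 is O(n)
C = n log₂(n) is O(n log n)
D = n² log(n) is O(n² log n)
A = 2ⁿ is O(2ⁿ)
B = 4ⁿ is O(4ⁿ)

Therefore, the order from slowest to fastest is: E < C < D < A < B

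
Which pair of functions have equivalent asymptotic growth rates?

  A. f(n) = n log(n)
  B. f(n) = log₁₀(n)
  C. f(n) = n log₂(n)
A and C

Examining each function:
  A. n log(n) is O(n log n)
  B. log₁₀(n) is O(log n)
  C. n log₂(n) is O(n log n)

Functions A and C both have the same complexity class.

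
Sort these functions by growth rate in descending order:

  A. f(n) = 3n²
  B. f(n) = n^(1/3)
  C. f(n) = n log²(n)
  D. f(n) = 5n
A > C > D > B

Comparing growth rates:
A = 3n² is O(n²)
C = n log²(n) is O(n log² n)
D = 5n is O(n)
B = n^(1/3) is O(n^(1/3))

Therefore, the order from fastest to slowest is: A > C > D > B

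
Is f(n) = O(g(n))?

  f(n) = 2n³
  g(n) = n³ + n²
True

f(n) = 2n³ and g(n) = n³ + n² are both O(n³).
Big-O permits equal growth rates (f ≤ c·g for some c), so f(n) = O(g(n)) is true.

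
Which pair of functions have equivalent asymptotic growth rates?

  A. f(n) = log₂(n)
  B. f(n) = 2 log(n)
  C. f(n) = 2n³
A and B

Examining each function:
  A. log₂(n) is O(log n)
  B. 2 log(n) is O(log n)
  C. 2n³ is O(n³)

Functions A and B both have the same complexity class.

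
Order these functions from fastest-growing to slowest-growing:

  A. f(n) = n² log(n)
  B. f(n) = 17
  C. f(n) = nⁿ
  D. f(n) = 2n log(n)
C > A > D > B

Comparing growth rates:
C = nⁿ is O(nⁿ)
A = n² log(n) is O(n² log n)
D = 2n log(n) is O(n log n)
B = 17 is O(1)

Therefore, the order from fastest to slowest is: C > A > D > B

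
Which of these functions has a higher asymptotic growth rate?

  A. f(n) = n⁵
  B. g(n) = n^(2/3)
A

f(n) = n⁵ is O(n⁵), while g(n) = n^(2/3) is O(n^(2/3)).
Since O(n⁵) grows faster than O(n^(2/3)), f(n) dominates.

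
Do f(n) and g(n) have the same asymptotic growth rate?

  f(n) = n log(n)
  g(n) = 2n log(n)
True

f(n) = n log(n) and g(n) = 2n log(n) are both O(n log n).
Since they have the same asymptotic growth rate, f(n) = Θ(g(n)) is true.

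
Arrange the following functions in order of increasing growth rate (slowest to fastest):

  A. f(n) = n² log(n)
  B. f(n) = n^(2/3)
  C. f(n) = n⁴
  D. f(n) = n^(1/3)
D < B < A < C

Comparing growth rates:
D = n^(1/3) is O(n^(1/3))
B = n^(2/3) is O(n^(2/3))
A = n² log(n) is O(n² log n)
C = n⁴ is O(n⁴)

Therefore, the order from slowest to fastest is: D < B < A < C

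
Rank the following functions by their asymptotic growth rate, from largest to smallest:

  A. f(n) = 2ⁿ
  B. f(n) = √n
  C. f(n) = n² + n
A > C > B

Comparing growth rates:
A = 2ⁿ is O(2ⁿ)
C = n² + n is O(n²)
B = √n is O(√n)

Therefore, the order from fastest to slowest is: A > C > B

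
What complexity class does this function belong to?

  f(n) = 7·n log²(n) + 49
O(n log² n)

The dominant term in 7·n log²(n) + 49 is 7·n log²(n), which is Θ(n log² n).
Lower-order terms (49) are asymptotically negligible.
Constants are absorbed, so the tightest bound is O(n log² n).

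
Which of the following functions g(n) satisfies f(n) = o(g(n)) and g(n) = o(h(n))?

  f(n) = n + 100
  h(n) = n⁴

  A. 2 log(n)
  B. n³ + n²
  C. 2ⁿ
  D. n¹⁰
B

We need g(n) with n + 100 = o(g(n)) and g(n) = o(n⁴), i.e. O(n) ≺ g ≺ O(n⁴).
Check each option:
  A. 2 log(n) — O(log n) does not grow strictly faster than f(n)
  B. n³ + n² — O(n³) is strictly between O(n) and O(n⁴) ✓
  C. 2ⁿ — O(2ⁿ) does not grow strictly slower than h(n)
  D. n¹⁰ — O(n¹⁰) does not grow strictly slower than h(n)

Only option B (n³ + n²) lies strictly between.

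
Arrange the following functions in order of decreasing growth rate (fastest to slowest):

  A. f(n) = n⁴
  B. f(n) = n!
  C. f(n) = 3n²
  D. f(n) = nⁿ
D > B > A > C

Comparing growth rates:
D = nⁿ is O(nⁿ)
B = n! is O(n!)
A = n⁴ is O(n⁴)
C = 3n² is O(n²)

Therefore, the order from fastest to slowest is: D > B > A > C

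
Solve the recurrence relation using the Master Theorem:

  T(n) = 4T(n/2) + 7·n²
Θ(n² log n)

Master Theorem: a = 4, b = 2, f(n) = 7·n².
Compute the critical exponent d = log₂(4) = 2.
Compare f(n) = Θ(n²) against n^d:
  k = 2 = d, so f(n) = Θ(n^d) — Case 2.
  Work is balanced across levels: T(n) = Θ(n^d log n) = Θ(n² log n).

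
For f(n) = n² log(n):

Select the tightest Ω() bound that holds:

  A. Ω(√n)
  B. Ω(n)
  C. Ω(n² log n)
C

f(n) = n² log(n) is Ω(n² log n).
All listed options are valid Big-Ω bounds (lower bounds),
but Ω(n² log n) is the tightest (largest valid bound).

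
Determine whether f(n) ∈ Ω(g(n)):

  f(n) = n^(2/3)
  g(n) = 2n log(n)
False

f(n) = n^(2/3) is O(n^(2/3)), and g(n) = 2n log(n) is O(n log n).
Since O(n^(2/3)) grows slower than O(n log n), f(n) = Ω(g(n)) is false.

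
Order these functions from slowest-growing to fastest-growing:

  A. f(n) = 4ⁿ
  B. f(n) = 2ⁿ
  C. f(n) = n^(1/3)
C < B < A

Comparing growth rates:
C = n^(1/3) is O(n^(1/3))
B = 2ⁿ is O(2ⁿ)
A = 4ⁿ is O(4ⁿ)

Therefore, the order from slowest to fastest is: C < B < A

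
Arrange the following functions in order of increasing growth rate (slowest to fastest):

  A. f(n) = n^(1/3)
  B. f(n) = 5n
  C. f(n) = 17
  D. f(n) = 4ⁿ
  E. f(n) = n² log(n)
C < A < B < E < D

Comparing growth rates:
C = 17 is O(1)
A = n^(1/3) is O(n^(1/3))
B = 5n is O(n)
E = n² log(n) is O(n² log n)
D = 4ⁿ is O(4ⁿ)

Therefore, the order from slowest to fastest is: C < A < B < E < D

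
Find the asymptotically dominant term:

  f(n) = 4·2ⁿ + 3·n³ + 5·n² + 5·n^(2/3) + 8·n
4·2ⁿ

Looking at each term:
  - 4·2ⁿ is O(2ⁿ)
  - 3·n³ is O(n³)
  - 5·n² is O(n²)
  - 5·n^(2/3) is O(n^(2/3))
  - 8·n is O(n)

The term 4·2ⁿ (O(2ⁿ)) grows fastest and dominates all others.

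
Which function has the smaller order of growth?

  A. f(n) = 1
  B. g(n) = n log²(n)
A

f(n) = 1 is O(1), while g(n) = n log²(n) is O(n log² n).
Since O(1) grows slower than O(n log² n), f(n) is dominated.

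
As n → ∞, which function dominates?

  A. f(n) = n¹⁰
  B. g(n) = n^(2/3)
A

f(n) = n¹⁰ is O(n¹⁰), while g(n) = n^(2/3) is O(n^(2/3)).
Since O(n¹⁰) grows faster than O(n^(2/3)), f(n) dominates.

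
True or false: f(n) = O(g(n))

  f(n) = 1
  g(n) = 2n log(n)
True

f(n) = 1 is O(1), and g(n) = 2n log(n) is O(n log n).
Since O(1) ⊆ O(n log n) (f grows no faster than g), f(n) = O(g(n)) is true.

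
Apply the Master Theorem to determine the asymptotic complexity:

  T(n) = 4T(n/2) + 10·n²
Θ(n² log n)

Master Theorem: a = 4, b = 2, f(n) = 10·n².
Compute the critical exponent d = log₂(4) = 2.
Compare f(n) = Θ(n²) against n^d:
  k = 2 = d, so f(n) = Θ(n^d) — Case 2.
  Work is balanced across levels: T(n) = Θ(n^d log n) = Θ(n² log n).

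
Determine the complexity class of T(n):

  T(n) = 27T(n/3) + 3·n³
Θ(n³ log n)

Master Theorem: a = 27, b = 3, f(n) = 3·n³.
Compute the critical exponent d = log₃(27) = 3.
Compare f(n) = Θ(n³) against n^d:
  k = 3 = d, so f(n) = Θ(n^d) — Case 2.
  Work is balanced across levels: T(n) = Θ(n^d log n) = Θ(n³ log n).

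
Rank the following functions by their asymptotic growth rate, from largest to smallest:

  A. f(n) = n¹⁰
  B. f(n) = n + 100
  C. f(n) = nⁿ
C > A > B

Comparing growth rates:
C = nⁿ is O(nⁿ)
A = n¹⁰ is O(n¹⁰)
B = n + 100 is O(n)

Therefore, the order from fastest to slowest is: C > A > B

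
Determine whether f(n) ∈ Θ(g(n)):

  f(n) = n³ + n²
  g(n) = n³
True

f(n) = n³ + n² and g(n) = n³ are both O(n³).
Since they have the same asymptotic growth rate, f(n) = Θ(g(n)) is true.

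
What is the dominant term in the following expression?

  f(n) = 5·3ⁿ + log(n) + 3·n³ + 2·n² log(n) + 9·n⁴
5·3ⁿ

Looking at each term:
  - 5·3ⁿ is O(3ⁿ)
  - log(n) is O(log n)
  - 3·n³ is O(n³)
  - 2·n² log(n) is O(n² log n)
  - 9·n⁴ is O(n⁴)

The term 5·3ⁿ (O(3ⁿ)) grows fastest and dominates all others.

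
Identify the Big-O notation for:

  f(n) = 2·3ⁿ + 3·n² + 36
O(3ⁿ)

The dominant term in 2·3ⁿ + 3·n² + 36 is 2·3ⁿ, which is Θ(3ⁿ).
Lower-order terms (3·n², 36) are asymptotically negligible.
Constants are absorbed, so the tightest bound is O(3ⁿ).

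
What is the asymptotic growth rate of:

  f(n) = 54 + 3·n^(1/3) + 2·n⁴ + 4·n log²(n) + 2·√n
Θ(n⁴)

Order the terms by growth rate: 54 ≺ 3·n^(1/3) ≺ 2·√n ≺ 4·n log²(n) ≺ 2·n⁴.
The fastest-growing term 2·n⁴ dominates as n → ∞; dropping its constant factor gives Θ(n⁴).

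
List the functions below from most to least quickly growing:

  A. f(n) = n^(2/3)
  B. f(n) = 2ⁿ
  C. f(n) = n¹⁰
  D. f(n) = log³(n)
B > C > A > D

Comparing growth rates:
B = 2ⁿ is O(2ⁿ)
C = n¹⁰ is O(n¹⁰)
A = n^(2/3) is O(n^(2/3))
D = log³(n) is O(log³ n)

Therefore, the order from fastest to slowest is: B > C > A > D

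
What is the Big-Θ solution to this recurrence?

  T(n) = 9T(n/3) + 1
Θ(n²)

Master Theorem: a = 9, b = 3, f(n) = 1.
Compute the critical exponent d = log₃(9) = 2.
Compare f(n) = Θ(1) against n^d:
  k = 0 < d = 2, so f(n) = O(n^(d-ε)) — Case 1.
  The recursion cost dominates: T(n) = Θ(n^d) = Θ(n²).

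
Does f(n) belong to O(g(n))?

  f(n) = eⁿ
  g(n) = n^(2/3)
False

f(n) = eⁿ is O(eⁿ), and g(n) = n^(2/3) is O(n^(2/3)).
Since O(eⁿ) grows faster than O(n^(2/3)), f(n) = O(g(n)) is false.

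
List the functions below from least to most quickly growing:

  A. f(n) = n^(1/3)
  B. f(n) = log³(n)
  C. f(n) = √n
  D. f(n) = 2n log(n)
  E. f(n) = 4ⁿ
B < A < C < D < E

Comparing growth rates:
B = log³(n) is O(log³ n)
A = n^(1/3) is O(n^(1/3))
C = √n is O(√n)
D = 2n log(n) is O(n log n)
E = 4ⁿ is O(4ⁿ)

Therefore, the order from slowest to fastest is: B < A < C < D < E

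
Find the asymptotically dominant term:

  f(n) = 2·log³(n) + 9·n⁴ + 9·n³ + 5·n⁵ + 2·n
5·n⁵

Looking at each term:
  - 2·log³(n) is O(log³ n)
  - 9·n⁴ is O(n⁴)
  - 9·n³ is O(n³)
  - 5·n⁵ is O(n⁵)
  - 2·n is O(n)

The term 5·n⁵ (O(n⁵)) grows fastest and dominates all others.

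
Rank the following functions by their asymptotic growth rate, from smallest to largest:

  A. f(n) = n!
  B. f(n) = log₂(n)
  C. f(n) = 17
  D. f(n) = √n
C < B < D < A

Comparing growth rates:
C = 17 is O(1)
B = log₂(n) is O(log n)
D = √n is O(√n)
A = n! is O(n!)

Therefore, the order from slowest to fastest is: C < B < D < A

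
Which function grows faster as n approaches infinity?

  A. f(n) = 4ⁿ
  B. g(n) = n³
A

f(n) = 4ⁿ is O(4ⁿ), while g(n) = n³ is O(n³).
Since O(4ⁿ) grows faster than O(n³), f(n) dominates.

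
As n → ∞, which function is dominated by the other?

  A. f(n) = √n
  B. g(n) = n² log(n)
A

f(n) = √n is O(√n), while g(n) = n² log(n) is O(n² log n).
Since O(√n) grows slower than O(n² log n), f(n) is dominated.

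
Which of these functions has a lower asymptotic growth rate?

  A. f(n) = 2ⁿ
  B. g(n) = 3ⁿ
A

f(n) = 2ⁿ is O(2ⁿ), while g(n) = 3ⁿ is O(3ⁿ).
Since O(2ⁿ) grows slower than O(3ⁿ), f(n) is dominated.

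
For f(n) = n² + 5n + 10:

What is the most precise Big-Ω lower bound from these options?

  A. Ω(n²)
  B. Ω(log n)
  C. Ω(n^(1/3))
A

f(n) = n² + 5n + 10 is Ω(n²).
All listed options are valid Big-Ω bounds (lower bounds),
but Ω(n²) is the tightest (largest valid bound).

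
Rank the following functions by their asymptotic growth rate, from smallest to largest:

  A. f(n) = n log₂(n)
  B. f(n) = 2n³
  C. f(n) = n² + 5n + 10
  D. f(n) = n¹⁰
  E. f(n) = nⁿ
A < C < B < D < E

Comparing growth rates:
A = n log₂(n) is O(n log n)
C = n² + 5n + 10 is O(n²)
B = 2n³ is O(n³)
D = n¹⁰ is O(n¹⁰)
E = nⁿ is O(nⁿ)

Therefore, the order from slowest to fastest is: A < C < B < D < E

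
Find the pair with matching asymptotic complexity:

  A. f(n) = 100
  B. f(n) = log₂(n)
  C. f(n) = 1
A and C

Examining each function:
  A. 100 is O(1)
  B. log₂(n) is O(log n)
  C. 1 is O(1)

Functions A and C both have the same complexity class.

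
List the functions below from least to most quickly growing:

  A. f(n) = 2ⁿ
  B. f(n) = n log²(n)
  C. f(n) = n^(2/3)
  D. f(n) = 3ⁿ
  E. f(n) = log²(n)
E < C < B < A < D

Comparing growth rates:
E = log²(n) is O(log² n)
C = n^(2/3) is O(n^(2/3))
B = n log²(n) is O(n log² n)
A = 2ⁿ is O(2ⁿ)
D = 3ⁿ is O(3ⁿ)

Therefore, the order from slowest to fastest is: E < C < B < A < D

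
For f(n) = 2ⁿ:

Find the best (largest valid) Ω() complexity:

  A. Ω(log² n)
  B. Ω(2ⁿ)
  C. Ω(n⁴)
B

f(n) = 2ⁿ is Ω(2ⁿ).
All listed options are valid Big-Ω bounds (lower bounds),
but Ω(2ⁿ) is the tightest (largest valid bound).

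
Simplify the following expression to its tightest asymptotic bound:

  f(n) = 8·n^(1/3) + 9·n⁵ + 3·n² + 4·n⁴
Θ(n⁵)

Order the terms by growth rate: 8·n^(1/3) ≺ 3·n² ≺ 4·n⁴ ≺ 9·n⁵.
The fastest-growing term 9·n⁵ dominates as n → ∞; dropping its constant factor gives Θ(n⁵).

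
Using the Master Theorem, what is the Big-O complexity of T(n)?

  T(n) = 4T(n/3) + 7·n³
Θ(n³)

Master Theorem: a = 4, b = 3, f(n) = 7·n³.
Compute the critical exponent d = log₃(4) = 1.262.
Compare f(n) = Θ(n³) against n^d:
  k = 3 > d = 1.262, so f(n) = Ω(n^(d+ε)) — Case 3.
  Regularity: a·(n/b)^3/n^3 = a/b^3 = 4/27 < 1 ✓.
  The top-level work dominates: T(n) = Θ(f(n)) = Θ(n³).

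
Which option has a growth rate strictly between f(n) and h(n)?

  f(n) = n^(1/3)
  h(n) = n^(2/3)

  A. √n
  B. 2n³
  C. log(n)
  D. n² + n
A

We need g(n) with n^(1/3) = o(g(n)) and g(n) = o(n^(2/3)), i.e. O(n^(1/3)) ≺ g ≺ O(n^(2/3)).
Check each option:
  A. √n — O(√n) is strictly between O(n^(1/3)) and O(n^(2/3)) ✓
  B. 2n³ — O(n³) does not grow strictly slower than h(n)
  C. log(n) — O(log n) does not grow strictly faster than f(n)
  D. n² + n — O(n²) does not grow strictly slower than h(n)

Only option A (√n) lies strictly between.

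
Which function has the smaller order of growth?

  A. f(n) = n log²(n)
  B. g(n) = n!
A

f(n) = n log²(n) is O(n log² n), while g(n) = n! is O(n!).
Since O(n log² n) grows slower than O(n!), f(n) is dominated.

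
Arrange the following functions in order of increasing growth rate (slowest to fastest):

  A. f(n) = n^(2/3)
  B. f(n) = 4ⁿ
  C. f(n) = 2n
A < C < B

Comparing growth rates:
A = n^(2/3) is O(n^(2/3))
C = 2n is O(n)
B = 4ⁿ is O(4ⁿ)

Therefore, the order from slowest to fastest is: A < C < B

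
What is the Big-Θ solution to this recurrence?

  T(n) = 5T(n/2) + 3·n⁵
Θ(n⁵)

Master Theorem: a = 5, b = 2, f(n) = 3·n⁵.
Compute the critical exponent d = log₂(5) = 2.322.
Compare f(n) = Θ(n⁵) against n^d:
  k = 5 > d = 2.322, so f(n) = Ω(n^(d+ε)) — Case 3.
  Regularity: a·(n/b)^5/n^5 = a/b^5 = 5/32 < 1 ✓.
  The top-level work dominates: T(n) = Θ(f(n)) = Θ(n⁵).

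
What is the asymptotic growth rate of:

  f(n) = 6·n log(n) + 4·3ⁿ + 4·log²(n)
Θ(3ⁿ)

Order the terms by growth rate: 4·log²(n) ≺ 6·n log(n) ≺ 4·3ⁿ.
The fastest-growing term 4·3ⁿ dominates as n → ∞; dropping its constant factor gives Θ(3ⁿ).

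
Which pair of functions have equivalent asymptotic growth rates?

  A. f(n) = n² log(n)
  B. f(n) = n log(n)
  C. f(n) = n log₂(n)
B and C

Examining each function:
  A. n² log(n) is O(n² log n)
  B. n log(n) is O(n log n)
  C. n log₂(n) is O(n log n)

Functions B and C both have the same complexity class.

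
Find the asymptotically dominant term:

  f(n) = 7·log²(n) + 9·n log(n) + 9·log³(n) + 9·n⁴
9·n⁴

Looking at each term:
  - 7·log²(n) is O(log² n)
  - 9·n log(n) is O(n log n)
  - 9·log³(n) is O(log³ n)
  - 9·n⁴ is O(n⁴)

The term 9·n⁴ (O(n⁴)) grows fastest and dominates all others.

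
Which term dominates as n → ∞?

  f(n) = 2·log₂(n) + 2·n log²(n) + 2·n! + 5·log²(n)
2·n!

Looking at each term:
  - 2·log₂(n) is O(log n)
  - 2·n log²(n) is O(n log² n)
  - 2·n! is O(n!)
  - 5·log²(n) is O(log² n)

The term 2·n! (O(n!)) grows fastest and dominates all others.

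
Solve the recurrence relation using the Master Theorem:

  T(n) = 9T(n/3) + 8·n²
Θ(n² log n)

Master Theorem: a = 9, b = 3, f(n) = 8·n².
Compute the critical exponent d = log₃(9) = 2.
Compare f(n) = Θ(n²) against n^d:
  k = 2 = d, so f(n) = Θ(n^d) — Case 2.
  Work is balanced across levels: T(n) = Θ(n^d log n) = Θ(n² log n).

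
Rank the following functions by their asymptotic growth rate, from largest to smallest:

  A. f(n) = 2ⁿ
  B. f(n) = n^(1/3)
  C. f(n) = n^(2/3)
A > C > B

Comparing growth rates:
A = 2ⁿ is O(2ⁿ)
C = n^(2/3) is O(n^(2/3))
B = n^(1/3) is O(n^(1/3))

Therefore, the order from fastest to slowest is: A > C > B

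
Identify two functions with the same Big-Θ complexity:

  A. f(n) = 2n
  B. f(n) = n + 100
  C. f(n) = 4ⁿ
A and B

Examining each function:
  A. 2n is O(n)
  B. n + 100 is O(n)
  C. 4ⁿ is O(4ⁿ)

Functions A and B both have the same complexity class.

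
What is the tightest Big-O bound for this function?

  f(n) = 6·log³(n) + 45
O(log³ n)

The dominant term in 6·log³(n) + 45 is 6·log³(n), which is Θ(log³ n).
Lower-order terms (45) are asymptotically negligible.
Constants are absorbed, so the tightest bound is O(log³ n).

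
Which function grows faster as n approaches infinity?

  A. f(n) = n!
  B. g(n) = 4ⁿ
A

f(n) = n! is O(n!), while g(n) = 4ⁿ is O(4ⁿ).
Since O(n!) grows faster than O(4ⁿ), f(n) dominates.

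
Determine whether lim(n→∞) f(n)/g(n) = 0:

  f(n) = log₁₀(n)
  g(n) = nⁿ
True

f(n) = log₁₀(n) is O(log n), and g(n) = nⁿ is O(nⁿ).
Since O(log n) grows strictly slower than O(nⁿ), f(n) = o(g(n)) is true.
This means lim(n→∞) f(n)/g(n) = 0.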